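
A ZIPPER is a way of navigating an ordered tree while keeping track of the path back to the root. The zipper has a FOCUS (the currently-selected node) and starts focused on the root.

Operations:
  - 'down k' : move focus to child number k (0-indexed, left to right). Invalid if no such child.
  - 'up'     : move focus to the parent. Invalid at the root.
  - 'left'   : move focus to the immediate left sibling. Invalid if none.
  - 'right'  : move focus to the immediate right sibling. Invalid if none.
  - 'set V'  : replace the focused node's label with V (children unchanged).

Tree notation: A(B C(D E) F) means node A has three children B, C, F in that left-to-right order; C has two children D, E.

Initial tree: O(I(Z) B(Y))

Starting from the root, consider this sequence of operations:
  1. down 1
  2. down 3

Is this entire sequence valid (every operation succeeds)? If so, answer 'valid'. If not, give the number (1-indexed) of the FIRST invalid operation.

Step 1 (down 1): focus=B path=1 depth=1 children=['Y'] left=['I'] right=[] parent=O
Step 2 (down 3): INVALID

Answer: 2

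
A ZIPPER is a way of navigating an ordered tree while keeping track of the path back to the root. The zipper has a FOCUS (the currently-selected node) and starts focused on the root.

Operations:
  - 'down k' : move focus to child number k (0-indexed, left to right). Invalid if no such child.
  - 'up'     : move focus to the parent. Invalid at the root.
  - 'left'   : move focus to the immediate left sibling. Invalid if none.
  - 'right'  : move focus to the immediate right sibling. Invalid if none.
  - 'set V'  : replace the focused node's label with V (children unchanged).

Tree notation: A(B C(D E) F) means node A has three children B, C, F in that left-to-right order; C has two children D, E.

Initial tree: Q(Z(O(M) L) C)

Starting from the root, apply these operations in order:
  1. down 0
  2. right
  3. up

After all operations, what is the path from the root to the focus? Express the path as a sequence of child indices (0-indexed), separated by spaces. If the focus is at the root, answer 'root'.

Answer: root

Derivation:
Step 1 (down 0): focus=Z path=0 depth=1 children=['O', 'L'] left=[] right=['C'] parent=Q
Step 2 (right): focus=C path=1 depth=1 children=[] left=['Z'] right=[] parent=Q
Step 3 (up): focus=Q path=root depth=0 children=['Z', 'C'] (at root)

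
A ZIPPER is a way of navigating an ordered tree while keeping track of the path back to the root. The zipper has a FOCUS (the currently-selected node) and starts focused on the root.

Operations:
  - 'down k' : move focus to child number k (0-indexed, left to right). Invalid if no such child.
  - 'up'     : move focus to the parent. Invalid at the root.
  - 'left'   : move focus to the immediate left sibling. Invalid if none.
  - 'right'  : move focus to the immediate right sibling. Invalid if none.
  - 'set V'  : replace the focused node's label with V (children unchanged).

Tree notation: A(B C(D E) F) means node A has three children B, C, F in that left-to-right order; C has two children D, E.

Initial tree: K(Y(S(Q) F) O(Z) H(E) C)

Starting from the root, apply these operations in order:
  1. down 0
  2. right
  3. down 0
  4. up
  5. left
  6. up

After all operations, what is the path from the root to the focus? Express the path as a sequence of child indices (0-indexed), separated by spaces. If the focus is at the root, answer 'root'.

Step 1 (down 0): focus=Y path=0 depth=1 children=['S', 'F'] left=[] right=['O', 'H', 'C'] parent=K
Step 2 (right): focus=O path=1 depth=1 children=['Z'] left=['Y'] right=['H', 'C'] parent=K
Step 3 (down 0): focus=Z path=1/0 depth=2 children=[] left=[] right=[] parent=O
Step 4 (up): focus=O path=1 depth=1 children=['Z'] left=['Y'] right=['H', 'C'] parent=K
Step 5 (left): focus=Y path=0 depth=1 children=['S', 'F'] left=[] right=['O', 'H', 'C'] parent=K
Step 6 (up): focus=K path=root depth=0 children=['Y', 'O', 'H', 'C'] (at root)

Answer: root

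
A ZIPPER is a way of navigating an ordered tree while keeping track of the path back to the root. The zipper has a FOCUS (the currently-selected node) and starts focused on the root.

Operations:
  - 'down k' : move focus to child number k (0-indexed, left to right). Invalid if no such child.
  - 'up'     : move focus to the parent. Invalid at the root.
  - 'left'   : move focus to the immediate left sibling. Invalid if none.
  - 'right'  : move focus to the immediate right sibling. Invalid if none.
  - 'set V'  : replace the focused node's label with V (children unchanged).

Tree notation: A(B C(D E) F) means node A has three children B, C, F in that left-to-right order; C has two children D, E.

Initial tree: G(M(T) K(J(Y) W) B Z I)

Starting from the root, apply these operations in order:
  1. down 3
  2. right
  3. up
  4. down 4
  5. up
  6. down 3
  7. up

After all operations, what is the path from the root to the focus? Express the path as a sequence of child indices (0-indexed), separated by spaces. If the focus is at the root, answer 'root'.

Answer: root

Derivation:
Step 1 (down 3): focus=Z path=3 depth=1 children=[] left=['M', 'K', 'B'] right=['I'] parent=G
Step 2 (right): focus=I path=4 depth=1 children=[] left=['M', 'K', 'B', 'Z'] right=[] parent=G
Step 3 (up): focus=G path=root depth=0 children=['M', 'K', 'B', 'Z', 'I'] (at root)
Step 4 (down 4): focus=I path=4 depth=1 children=[] left=['M', 'K', 'B', 'Z'] right=[] parent=G
Step 5 (up): focus=G path=root depth=0 children=['M', 'K', 'B', 'Z', 'I'] (at root)
Step 6 (down 3): focus=Z path=3 depth=1 children=[] left=['M', 'K', 'B'] right=['I'] parent=G
Step 7 (up): focus=G path=root depth=0 children=['M', 'K', 'B', 'Z', 'I'] (at root)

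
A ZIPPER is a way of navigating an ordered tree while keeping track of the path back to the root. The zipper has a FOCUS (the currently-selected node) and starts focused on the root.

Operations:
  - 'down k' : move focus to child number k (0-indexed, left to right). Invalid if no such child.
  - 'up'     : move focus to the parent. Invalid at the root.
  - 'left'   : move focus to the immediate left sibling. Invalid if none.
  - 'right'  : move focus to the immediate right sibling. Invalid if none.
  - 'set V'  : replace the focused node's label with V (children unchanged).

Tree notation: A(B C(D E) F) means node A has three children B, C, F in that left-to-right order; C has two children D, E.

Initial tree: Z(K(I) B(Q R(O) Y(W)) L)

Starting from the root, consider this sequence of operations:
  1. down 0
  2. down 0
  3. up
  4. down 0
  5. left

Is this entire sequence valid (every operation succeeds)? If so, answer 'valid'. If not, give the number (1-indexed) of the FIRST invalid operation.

Answer: 5

Derivation:
Step 1 (down 0): focus=K path=0 depth=1 children=['I'] left=[] right=['B', 'L'] parent=Z
Step 2 (down 0): focus=I path=0/0 depth=2 children=[] left=[] right=[] parent=K
Step 3 (up): focus=K path=0 depth=1 children=['I'] left=[] right=['B', 'L'] parent=Z
Step 4 (down 0): focus=I path=0/0 depth=2 children=[] left=[] right=[] parent=K
Step 5 (left): INVALID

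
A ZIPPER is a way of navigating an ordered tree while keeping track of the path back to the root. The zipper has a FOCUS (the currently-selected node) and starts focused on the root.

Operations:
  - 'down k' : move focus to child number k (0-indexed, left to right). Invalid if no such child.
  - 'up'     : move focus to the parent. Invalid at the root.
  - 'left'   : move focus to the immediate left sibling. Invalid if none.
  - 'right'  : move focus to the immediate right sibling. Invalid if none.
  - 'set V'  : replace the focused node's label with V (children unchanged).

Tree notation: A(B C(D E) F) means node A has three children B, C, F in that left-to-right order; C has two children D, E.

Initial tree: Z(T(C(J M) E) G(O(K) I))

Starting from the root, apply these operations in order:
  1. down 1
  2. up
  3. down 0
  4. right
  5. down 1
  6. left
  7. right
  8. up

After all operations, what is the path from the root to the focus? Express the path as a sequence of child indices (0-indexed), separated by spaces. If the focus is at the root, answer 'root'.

Answer: 1

Derivation:
Step 1 (down 1): focus=G path=1 depth=1 children=['O', 'I'] left=['T'] right=[] parent=Z
Step 2 (up): focus=Z path=root depth=0 children=['T', 'G'] (at root)
Step 3 (down 0): focus=T path=0 depth=1 children=['C', 'E'] left=[] right=['G'] parent=Z
Step 4 (right): focus=G path=1 depth=1 children=['O', 'I'] left=['T'] right=[] parent=Z
Step 5 (down 1): focus=I path=1/1 depth=2 children=[] left=['O'] right=[] parent=G
Step 6 (left): focus=O path=1/0 depth=2 children=['K'] left=[] right=['I'] parent=G
Step 7 (right): focus=I path=1/1 depth=2 children=[] left=['O'] right=[] parent=G
Step 8 (up): focus=G path=1 depth=1 children=['O', 'I'] left=['T'] right=[] parent=Z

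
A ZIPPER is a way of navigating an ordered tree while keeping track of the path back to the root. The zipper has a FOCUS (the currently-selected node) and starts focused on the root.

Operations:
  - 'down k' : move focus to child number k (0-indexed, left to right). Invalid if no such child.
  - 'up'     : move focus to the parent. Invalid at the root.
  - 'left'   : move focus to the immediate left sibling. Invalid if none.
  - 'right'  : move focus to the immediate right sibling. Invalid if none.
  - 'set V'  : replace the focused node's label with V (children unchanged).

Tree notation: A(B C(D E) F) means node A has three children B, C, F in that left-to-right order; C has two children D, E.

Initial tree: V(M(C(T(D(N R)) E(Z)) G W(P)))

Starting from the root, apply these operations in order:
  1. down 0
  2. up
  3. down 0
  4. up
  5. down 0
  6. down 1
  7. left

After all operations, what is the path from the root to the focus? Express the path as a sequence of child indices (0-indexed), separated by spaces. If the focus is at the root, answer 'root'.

Answer: 0 0

Derivation:
Step 1 (down 0): focus=M path=0 depth=1 children=['C', 'G', 'W'] left=[] right=[] parent=V
Step 2 (up): focus=V path=root depth=0 children=['M'] (at root)
Step 3 (down 0): focus=M path=0 depth=1 children=['C', 'G', 'W'] left=[] right=[] parent=V
Step 4 (up): focus=V path=root depth=0 children=['M'] (at root)
Step 5 (down 0): focus=M path=0 depth=1 children=['C', 'G', 'W'] left=[] right=[] parent=V
Step 6 (down 1): focus=G path=0/1 depth=2 children=[] left=['C'] right=['W'] parent=M
Step 7 (left): focus=C path=0/0 depth=2 children=['T', 'E'] left=[] right=['G', 'W'] parent=M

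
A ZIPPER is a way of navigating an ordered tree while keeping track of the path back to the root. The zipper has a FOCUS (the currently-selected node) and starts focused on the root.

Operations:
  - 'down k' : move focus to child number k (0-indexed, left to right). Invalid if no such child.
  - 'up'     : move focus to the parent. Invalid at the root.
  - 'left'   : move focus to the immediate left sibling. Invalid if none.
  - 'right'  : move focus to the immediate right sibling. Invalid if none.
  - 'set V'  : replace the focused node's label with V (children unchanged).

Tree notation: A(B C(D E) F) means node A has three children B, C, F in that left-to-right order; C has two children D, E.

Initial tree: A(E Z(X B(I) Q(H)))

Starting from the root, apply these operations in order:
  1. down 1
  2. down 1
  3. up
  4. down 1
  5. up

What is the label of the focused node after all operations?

Step 1 (down 1): focus=Z path=1 depth=1 children=['X', 'B', 'Q'] left=['E'] right=[] parent=A
Step 2 (down 1): focus=B path=1/1 depth=2 children=['I'] left=['X'] right=['Q'] parent=Z
Step 3 (up): focus=Z path=1 depth=1 children=['X', 'B', 'Q'] left=['E'] right=[] parent=A
Step 4 (down 1): focus=B path=1/1 depth=2 children=['I'] left=['X'] right=['Q'] parent=Z
Step 5 (up): focus=Z path=1 depth=1 children=['X', 'B', 'Q'] left=['E'] right=[] parent=A

Answer: Z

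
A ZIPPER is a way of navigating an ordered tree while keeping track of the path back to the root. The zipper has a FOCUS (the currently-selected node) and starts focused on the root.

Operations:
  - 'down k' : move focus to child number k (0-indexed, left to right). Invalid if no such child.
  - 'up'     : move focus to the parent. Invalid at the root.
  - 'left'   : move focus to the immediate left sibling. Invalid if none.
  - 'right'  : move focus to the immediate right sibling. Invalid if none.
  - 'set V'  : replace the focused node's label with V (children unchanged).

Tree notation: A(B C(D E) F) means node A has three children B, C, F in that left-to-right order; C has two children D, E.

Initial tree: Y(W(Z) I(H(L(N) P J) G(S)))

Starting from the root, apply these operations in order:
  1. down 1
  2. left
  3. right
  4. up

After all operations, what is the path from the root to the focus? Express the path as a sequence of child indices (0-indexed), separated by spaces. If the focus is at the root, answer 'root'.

Answer: root

Derivation:
Step 1 (down 1): focus=I path=1 depth=1 children=['H', 'G'] left=['W'] right=[] parent=Y
Step 2 (left): focus=W path=0 depth=1 children=['Z'] left=[] right=['I'] parent=Y
Step 3 (right): focus=I path=1 depth=1 children=['H', 'G'] left=['W'] right=[] parent=Y
Step 4 (up): focus=Y path=root depth=0 children=['W', 'I'] (at root)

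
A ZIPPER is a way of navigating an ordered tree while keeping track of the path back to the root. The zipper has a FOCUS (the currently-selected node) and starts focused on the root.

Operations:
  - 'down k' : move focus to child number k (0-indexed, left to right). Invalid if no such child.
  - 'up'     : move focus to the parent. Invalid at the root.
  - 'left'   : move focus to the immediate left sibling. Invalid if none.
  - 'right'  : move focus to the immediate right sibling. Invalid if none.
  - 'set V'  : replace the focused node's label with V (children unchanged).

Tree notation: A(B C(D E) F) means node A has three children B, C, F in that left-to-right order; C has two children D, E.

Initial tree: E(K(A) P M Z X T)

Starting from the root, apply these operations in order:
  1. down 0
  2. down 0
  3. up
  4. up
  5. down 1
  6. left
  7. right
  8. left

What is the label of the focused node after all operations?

Step 1 (down 0): focus=K path=0 depth=1 children=['A'] left=[] right=['P', 'M', 'Z', 'X', 'T'] parent=E
Step 2 (down 0): focus=A path=0/0 depth=2 children=[] left=[] right=[] parent=K
Step 3 (up): focus=K path=0 depth=1 children=['A'] left=[] right=['P', 'M', 'Z', 'X', 'T'] parent=E
Step 4 (up): focus=E path=root depth=0 children=['K', 'P', 'M', 'Z', 'X', 'T'] (at root)
Step 5 (down 1): focus=P path=1 depth=1 children=[] left=['K'] right=['M', 'Z', 'X', 'T'] parent=E
Step 6 (left): focus=K path=0 depth=1 children=['A'] left=[] right=['P', 'M', 'Z', 'X', 'T'] parent=E
Step 7 (right): focus=P path=1 depth=1 children=[] left=['K'] right=['M', 'Z', 'X', 'T'] parent=E
Step 8 (left): focus=K path=0 depth=1 children=['A'] left=[] right=['P', 'M', 'Z', 'X', 'T'] parent=E

Answer: K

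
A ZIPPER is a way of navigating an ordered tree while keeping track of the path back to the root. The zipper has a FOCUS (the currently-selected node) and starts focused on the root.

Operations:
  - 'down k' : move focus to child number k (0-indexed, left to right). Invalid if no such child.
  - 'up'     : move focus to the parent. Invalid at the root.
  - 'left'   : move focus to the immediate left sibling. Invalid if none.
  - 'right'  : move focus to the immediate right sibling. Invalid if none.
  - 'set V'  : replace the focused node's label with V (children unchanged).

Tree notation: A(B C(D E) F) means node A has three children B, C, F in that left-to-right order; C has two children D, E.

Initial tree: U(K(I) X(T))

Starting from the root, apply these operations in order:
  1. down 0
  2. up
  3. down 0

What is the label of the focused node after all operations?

Answer: K

Derivation:
Step 1 (down 0): focus=K path=0 depth=1 children=['I'] left=[] right=['X'] parent=U
Step 2 (up): focus=U path=root depth=0 children=['K', 'X'] (at root)
Step 3 (down 0): focus=K path=0 depth=1 children=['I'] left=[] right=['X'] parent=U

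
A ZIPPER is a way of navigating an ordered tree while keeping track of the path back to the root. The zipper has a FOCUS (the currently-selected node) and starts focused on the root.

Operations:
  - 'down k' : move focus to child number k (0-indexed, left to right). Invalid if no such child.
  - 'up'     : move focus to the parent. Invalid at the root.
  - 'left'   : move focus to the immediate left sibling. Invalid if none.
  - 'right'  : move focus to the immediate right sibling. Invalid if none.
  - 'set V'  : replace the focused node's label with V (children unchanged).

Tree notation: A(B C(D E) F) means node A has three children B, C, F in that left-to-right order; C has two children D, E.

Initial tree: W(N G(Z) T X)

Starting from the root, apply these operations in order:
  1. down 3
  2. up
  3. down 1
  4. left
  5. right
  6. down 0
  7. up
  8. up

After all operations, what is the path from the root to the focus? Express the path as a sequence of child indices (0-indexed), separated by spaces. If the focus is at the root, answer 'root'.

Answer: root

Derivation:
Step 1 (down 3): focus=X path=3 depth=1 children=[] left=['N', 'G', 'T'] right=[] parent=W
Step 2 (up): focus=W path=root depth=0 children=['N', 'G', 'T', 'X'] (at root)
Step 3 (down 1): focus=G path=1 depth=1 children=['Z'] left=['N'] right=['T', 'X'] parent=W
Step 4 (left): focus=N path=0 depth=1 children=[] left=[] right=['G', 'T', 'X'] parent=W
Step 5 (right): focus=G path=1 depth=1 children=['Z'] left=['N'] right=['T', 'X'] parent=W
Step 6 (down 0): focus=Z path=1/0 depth=2 children=[] left=[] right=[] parent=G
Step 7 (up): focus=G path=1 depth=1 children=['Z'] left=['N'] right=['T', 'X'] parent=W
Step 8 (up): focus=W path=root depth=0 children=['N', 'G', 'T', 'X'] (at root)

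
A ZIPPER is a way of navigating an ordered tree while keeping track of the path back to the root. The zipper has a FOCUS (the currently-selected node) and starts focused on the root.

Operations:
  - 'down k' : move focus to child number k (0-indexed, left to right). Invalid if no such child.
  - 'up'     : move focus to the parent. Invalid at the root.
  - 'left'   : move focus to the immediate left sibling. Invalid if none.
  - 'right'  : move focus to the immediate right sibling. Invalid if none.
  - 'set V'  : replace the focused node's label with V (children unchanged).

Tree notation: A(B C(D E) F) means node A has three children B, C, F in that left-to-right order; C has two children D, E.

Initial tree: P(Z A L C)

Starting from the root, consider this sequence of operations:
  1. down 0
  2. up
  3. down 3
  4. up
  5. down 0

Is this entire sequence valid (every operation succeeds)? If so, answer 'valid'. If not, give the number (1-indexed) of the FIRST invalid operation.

Step 1 (down 0): focus=Z path=0 depth=1 children=[] left=[] right=['A', 'L', 'C'] parent=P
Step 2 (up): focus=P path=root depth=0 children=['Z', 'A', 'L', 'C'] (at root)
Step 3 (down 3): focus=C path=3 depth=1 children=[] left=['Z', 'A', 'L'] right=[] parent=P
Step 4 (up): focus=P path=root depth=0 children=['Z', 'A', 'L', 'C'] (at root)
Step 5 (down 0): focus=Z path=0 depth=1 children=[] left=[] right=['A', 'L', 'C'] parent=P

Answer: valid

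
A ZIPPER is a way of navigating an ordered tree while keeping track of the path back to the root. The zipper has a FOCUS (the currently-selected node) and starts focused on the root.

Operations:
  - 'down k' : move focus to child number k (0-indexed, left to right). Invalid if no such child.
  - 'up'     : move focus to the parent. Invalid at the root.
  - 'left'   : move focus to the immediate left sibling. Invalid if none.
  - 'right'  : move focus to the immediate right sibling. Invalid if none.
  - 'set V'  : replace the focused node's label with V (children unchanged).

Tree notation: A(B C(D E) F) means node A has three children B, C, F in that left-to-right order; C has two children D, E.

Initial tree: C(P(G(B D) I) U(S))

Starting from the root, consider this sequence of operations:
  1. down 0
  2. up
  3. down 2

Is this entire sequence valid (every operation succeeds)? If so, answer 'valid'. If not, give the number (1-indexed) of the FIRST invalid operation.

Step 1 (down 0): focus=P path=0 depth=1 children=['G', 'I'] left=[] right=['U'] parent=C
Step 2 (up): focus=C path=root depth=0 children=['P', 'U'] (at root)
Step 3 (down 2): INVALID

Answer: 3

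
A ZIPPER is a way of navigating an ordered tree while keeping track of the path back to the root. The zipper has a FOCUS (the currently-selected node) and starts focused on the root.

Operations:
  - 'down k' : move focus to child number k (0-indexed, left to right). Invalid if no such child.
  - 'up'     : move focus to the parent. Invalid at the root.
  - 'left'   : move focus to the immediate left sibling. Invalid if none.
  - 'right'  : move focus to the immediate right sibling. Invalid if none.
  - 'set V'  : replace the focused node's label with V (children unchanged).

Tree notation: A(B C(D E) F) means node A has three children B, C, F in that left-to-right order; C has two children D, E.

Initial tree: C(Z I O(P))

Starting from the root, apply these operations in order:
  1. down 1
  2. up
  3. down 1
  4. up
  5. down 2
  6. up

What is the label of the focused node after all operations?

Step 1 (down 1): focus=I path=1 depth=1 children=[] left=['Z'] right=['O'] parent=C
Step 2 (up): focus=C path=root depth=0 children=['Z', 'I', 'O'] (at root)
Step 3 (down 1): focus=I path=1 depth=1 children=[] left=['Z'] right=['O'] parent=C
Step 4 (up): focus=C path=root depth=0 children=['Z', 'I', 'O'] (at root)
Step 5 (down 2): focus=O path=2 depth=1 children=['P'] left=['Z', 'I'] right=[] parent=C
Step 6 (up): focus=C path=root depth=0 children=['Z', 'I', 'O'] (at root)

Answer: C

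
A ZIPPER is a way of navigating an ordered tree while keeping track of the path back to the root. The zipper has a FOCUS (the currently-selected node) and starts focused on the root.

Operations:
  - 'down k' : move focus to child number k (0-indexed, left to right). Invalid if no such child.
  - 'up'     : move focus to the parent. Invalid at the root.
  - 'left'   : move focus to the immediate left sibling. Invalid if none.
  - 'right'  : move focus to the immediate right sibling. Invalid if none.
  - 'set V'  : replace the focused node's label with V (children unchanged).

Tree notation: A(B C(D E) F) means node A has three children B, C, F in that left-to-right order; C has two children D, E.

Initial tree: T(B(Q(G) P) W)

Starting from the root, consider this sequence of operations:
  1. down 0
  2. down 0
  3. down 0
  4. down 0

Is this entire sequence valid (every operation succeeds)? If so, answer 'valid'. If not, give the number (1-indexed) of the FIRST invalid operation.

Step 1 (down 0): focus=B path=0 depth=1 children=['Q', 'P'] left=[] right=['W'] parent=T
Step 2 (down 0): focus=Q path=0/0 depth=2 children=['G'] left=[] right=['P'] parent=B
Step 3 (down 0): focus=G path=0/0/0 depth=3 children=[] left=[] right=[] parent=Q
Step 4 (down 0): INVALID

Answer: 4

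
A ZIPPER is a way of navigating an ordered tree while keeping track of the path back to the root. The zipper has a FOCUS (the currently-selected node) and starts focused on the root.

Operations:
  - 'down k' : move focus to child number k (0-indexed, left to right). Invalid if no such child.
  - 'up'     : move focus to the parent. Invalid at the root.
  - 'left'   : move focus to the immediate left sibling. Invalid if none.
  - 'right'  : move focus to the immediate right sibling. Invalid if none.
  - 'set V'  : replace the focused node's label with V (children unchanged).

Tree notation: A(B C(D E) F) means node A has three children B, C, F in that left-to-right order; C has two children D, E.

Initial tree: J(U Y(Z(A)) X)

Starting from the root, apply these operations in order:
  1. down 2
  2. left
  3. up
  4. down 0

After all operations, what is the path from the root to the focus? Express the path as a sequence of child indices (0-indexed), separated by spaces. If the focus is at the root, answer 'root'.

Answer: 0

Derivation:
Step 1 (down 2): focus=X path=2 depth=1 children=[] left=['U', 'Y'] right=[] parent=J
Step 2 (left): focus=Y path=1 depth=1 children=['Z'] left=['U'] right=['X'] parent=J
Step 3 (up): focus=J path=root depth=0 children=['U', 'Y', 'X'] (at root)
Step 4 (down 0): focus=U path=0 depth=1 children=[] left=[] right=['Y', 'X'] parent=J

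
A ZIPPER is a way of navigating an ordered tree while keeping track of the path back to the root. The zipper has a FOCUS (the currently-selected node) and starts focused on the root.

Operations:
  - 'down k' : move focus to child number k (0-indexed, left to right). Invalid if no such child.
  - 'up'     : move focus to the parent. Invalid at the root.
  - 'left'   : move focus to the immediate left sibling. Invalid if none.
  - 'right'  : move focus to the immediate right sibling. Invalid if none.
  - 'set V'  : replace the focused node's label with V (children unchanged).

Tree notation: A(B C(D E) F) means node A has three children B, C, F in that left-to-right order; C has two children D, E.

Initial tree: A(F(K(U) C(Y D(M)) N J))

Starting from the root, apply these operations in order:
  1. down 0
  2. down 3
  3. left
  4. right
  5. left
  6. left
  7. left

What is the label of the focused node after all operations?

Answer: K

Derivation:
Step 1 (down 0): focus=F path=0 depth=1 children=['K', 'C', 'N', 'J'] left=[] right=[] parent=A
Step 2 (down 3): focus=J path=0/3 depth=2 children=[] left=['K', 'C', 'N'] right=[] parent=F
Step 3 (left): focus=N path=0/2 depth=2 children=[] left=['K', 'C'] right=['J'] parent=F
Step 4 (right): focus=J path=0/3 depth=2 children=[] left=['K', 'C', 'N'] right=[] parent=F
Step 5 (left): focus=N path=0/2 depth=2 children=[] left=['K', 'C'] right=['J'] parent=F
Step 6 (left): focus=C path=0/1 depth=2 children=['Y', 'D'] left=['K'] right=['N', 'J'] parent=F
Step 7 (left): focus=K path=0/0 depth=2 children=['U'] left=[] right=['C', 'N', 'J'] parent=F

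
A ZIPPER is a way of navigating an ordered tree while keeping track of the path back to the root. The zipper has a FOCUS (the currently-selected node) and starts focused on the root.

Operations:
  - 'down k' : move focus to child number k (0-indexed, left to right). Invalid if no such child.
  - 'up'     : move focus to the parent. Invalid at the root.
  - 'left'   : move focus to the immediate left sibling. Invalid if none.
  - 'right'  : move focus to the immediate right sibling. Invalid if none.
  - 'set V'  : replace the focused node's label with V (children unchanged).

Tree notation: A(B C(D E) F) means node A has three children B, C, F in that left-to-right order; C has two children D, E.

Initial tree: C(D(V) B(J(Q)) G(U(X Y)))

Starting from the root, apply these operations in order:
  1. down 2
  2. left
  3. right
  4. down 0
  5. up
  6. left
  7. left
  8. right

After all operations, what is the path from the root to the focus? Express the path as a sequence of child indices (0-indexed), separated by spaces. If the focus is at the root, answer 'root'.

Answer: 1

Derivation:
Step 1 (down 2): focus=G path=2 depth=1 children=['U'] left=['D', 'B'] right=[] parent=C
Step 2 (left): focus=B path=1 depth=1 children=['J'] left=['D'] right=['G'] parent=C
Step 3 (right): focus=G path=2 depth=1 children=['U'] left=['D', 'B'] right=[] parent=C
Step 4 (down 0): focus=U path=2/0 depth=2 children=['X', 'Y'] left=[] right=[] parent=G
Step 5 (up): focus=G path=2 depth=1 children=['U'] left=['D', 'B'] right=[] parent=C
Step 6 (left): focus=B path=1 depth=1 children=['J'] left=['D'] right=['G'] parent=C
Step 7 (left): focus=D path=0 depth=1 children=['V'] left=[] right=['B', 'G'] parent=C
Step 8 (right): focus=B path=1 depth=1 children=['J'] left=['D'] right=['G'] parent=C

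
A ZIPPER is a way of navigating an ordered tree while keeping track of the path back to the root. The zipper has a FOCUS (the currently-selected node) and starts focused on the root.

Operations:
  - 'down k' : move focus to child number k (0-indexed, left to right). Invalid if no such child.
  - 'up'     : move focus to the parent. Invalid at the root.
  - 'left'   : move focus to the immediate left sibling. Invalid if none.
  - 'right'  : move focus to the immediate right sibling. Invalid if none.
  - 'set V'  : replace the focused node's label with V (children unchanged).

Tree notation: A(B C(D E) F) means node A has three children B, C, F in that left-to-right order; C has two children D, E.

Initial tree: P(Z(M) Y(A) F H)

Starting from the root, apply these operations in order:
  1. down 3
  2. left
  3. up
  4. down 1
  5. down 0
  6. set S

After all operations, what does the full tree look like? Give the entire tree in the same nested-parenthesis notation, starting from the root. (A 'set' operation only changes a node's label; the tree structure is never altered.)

Step 1 (down 3): focus=H path=3 depth=1 children=[] left=['Z', 'Y', 'F'] right=[] parent=P
Step 2 (left): focus=F path=2 depth=1 children=[] left=['Z', 'Y'] right=['H'] parent=P
Step 3 (up): focus=P path=root depth=0 children=['Z', 'Y', 'F', 'H'] (at root)
Step 4 (down 1): focus=Y path=1 depth=1 children=['A'] left=['Z'] right=['F', 'H'] parent=P
Step 5 (down 0): focus=A path=1/0 depth=2 children=[] left=[] right=[] parent=Y
Step 6 (set S): focus=S path=1/0 depth=2 children=[] left=[] right=[] parent=Y

Answer: P(Z(M) Y(S) F H)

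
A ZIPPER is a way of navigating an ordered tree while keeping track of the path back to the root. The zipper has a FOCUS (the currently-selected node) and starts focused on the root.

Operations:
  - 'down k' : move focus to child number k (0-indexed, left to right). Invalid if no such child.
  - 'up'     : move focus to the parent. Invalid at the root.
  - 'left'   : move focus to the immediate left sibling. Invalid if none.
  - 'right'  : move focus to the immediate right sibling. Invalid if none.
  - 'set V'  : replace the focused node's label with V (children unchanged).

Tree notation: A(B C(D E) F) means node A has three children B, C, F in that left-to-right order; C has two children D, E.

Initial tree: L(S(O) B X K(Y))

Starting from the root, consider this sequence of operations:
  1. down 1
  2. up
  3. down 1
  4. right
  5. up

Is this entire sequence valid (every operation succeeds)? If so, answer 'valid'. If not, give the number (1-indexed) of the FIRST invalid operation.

Answer: valid

Derivation:
Step 1 (down 1): focus=B path=1 depth=1 children=[] left=['S'] right=['X', 'K'] parent=L
Step 2 (up): focus=L path=root depth=0 children=['S', 'B', 'X', 'K'] (at root)
Step 3 (down 1): focus=B path=1 depth=1 children=[] left=['S'] right=['X', 'K'] parent=L
Step 4 (right): focus=X path=2 depth=1 children=[] left=['S', 'B'] right=['K'] parent=L
Step 5 (up): focus=L path=root depth=0 children=['S', 'B', 'X', 'K'] (at root)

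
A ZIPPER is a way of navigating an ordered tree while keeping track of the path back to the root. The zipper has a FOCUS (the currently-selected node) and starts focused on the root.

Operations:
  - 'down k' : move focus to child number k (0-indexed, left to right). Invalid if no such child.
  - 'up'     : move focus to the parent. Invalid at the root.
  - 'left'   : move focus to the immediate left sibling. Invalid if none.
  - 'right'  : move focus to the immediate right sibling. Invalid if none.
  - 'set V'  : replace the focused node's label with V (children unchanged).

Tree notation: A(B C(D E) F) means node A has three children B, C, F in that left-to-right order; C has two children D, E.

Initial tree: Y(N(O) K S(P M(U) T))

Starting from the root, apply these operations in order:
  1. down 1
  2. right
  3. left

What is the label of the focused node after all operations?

Step 1 (down 1): focus=K path=1 depth=1 children=[] left=['N'] right=['S'] parent=Y
Step 2 (right): focus=S path=2 depth=1 children=['P', 'M', 'T'] left=['N', 'K'] right=[] parent=Y
Step 3 (left): focus=K path=1 depth=1 children=[] left=['N'] right=['S'] parent=Y

Answer: K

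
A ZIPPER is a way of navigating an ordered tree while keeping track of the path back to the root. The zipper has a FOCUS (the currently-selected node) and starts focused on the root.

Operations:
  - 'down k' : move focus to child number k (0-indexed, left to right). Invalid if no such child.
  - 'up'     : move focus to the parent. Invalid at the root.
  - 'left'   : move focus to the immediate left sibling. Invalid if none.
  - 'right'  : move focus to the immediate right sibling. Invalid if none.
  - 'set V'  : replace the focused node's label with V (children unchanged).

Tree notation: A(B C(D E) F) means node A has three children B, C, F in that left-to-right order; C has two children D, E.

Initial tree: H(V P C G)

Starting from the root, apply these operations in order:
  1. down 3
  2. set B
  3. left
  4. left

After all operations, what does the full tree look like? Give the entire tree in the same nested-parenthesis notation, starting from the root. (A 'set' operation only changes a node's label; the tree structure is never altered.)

Step 1 (down 3): focus=G path=3 depth=1 children=[] left=['V', 'P', 'C'] right=[] parent=H
Step 2 (set B): focus=B path=3 depth=1 children=[] left=['V', 'P', 'C'] right=[] parent=H
Step 3 (left): focus=C path=2 depth=1 children=[] left=['V', 'P'] right=['B'] parent=H
Step 4 (left): focus=P path=1 depth=1 children=[] left=['V'] right=['C', 'B'] parent=H

Answer: H(V P C B)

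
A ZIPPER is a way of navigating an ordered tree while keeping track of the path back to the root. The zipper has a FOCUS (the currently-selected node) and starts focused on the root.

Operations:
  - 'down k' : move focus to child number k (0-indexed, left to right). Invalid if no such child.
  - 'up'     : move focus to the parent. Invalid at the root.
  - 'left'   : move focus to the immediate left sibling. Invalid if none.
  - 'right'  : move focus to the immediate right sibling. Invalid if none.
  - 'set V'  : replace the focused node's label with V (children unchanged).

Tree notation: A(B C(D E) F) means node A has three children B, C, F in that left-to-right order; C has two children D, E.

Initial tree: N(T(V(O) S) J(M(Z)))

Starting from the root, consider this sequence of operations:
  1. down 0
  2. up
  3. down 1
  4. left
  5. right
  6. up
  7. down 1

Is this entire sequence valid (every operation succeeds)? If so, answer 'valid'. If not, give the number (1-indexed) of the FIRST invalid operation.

Step 1 (down 0): focus=T path=0 depth=1 children=['V', 'S'] left=[] right=['J'] parent=N
Step 2 (up): focus=N path=root depth=0 children=['T', 'J'] (at root)
Step 3 (down 1): focus=J path=1 depth=1 children=['M'] left=['T'] right=[] parent=N
Step 4 (left): focus=T path=0 depth=1 children=['V', 'S'] left=[] right=['J'] parent=N
Step 5 (right): focus=J path=1 depth=1 children=['M'] left=['T'] right=[] parent=N
Step 6 (up): focus=N path=root depth=0 children=['T', 'J'] (at root)
Step 7 (down 1): focus=J path=1 depth=1 children=['M'] left=['T'] right=[] parent=N

Answer: valid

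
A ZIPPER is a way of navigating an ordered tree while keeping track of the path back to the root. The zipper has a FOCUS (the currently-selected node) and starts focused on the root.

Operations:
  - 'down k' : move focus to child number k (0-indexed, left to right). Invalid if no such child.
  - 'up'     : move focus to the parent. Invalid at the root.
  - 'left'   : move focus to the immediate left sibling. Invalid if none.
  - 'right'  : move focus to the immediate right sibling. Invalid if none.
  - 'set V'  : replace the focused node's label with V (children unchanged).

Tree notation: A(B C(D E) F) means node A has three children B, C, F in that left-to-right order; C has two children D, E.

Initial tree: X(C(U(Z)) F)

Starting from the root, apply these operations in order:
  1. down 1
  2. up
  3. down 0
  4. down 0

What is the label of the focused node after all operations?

Answer: U

Derivation:
Step 1 (down 1): focus=F path=1 depth=1 children=[] left=['C'] right=[] parent=X
Step 2 (up): focus=X path=root depth=0 children=['C', 'F'] (at root)
Step 3 (down 0): focus=C path=0 depth=1 children=['U'] left=[] right=['F'] parent=X
Step 4 (down 0): focus=U path=0/0 depth=2 children=['Z'] left=[] right=[] parent=C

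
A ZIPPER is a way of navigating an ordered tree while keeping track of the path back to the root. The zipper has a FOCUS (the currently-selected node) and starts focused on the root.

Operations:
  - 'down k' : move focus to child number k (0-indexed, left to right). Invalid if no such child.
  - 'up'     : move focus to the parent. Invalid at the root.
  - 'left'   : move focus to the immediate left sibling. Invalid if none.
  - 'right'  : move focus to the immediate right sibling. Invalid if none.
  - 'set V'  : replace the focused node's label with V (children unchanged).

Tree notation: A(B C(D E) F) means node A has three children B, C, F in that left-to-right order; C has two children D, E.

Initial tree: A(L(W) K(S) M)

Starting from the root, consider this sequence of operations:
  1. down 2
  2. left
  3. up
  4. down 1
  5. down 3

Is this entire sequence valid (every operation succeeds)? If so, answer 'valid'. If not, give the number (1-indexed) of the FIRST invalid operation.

Answer: 5

Derivation:
Step 1 (down 2): focus=M path=2 depth=1 children=[] left=['L', 'K'] right=[] parent=A
Step 2 (left): focus=K path=1 depth=1 children=['S'] left=['L'] right=['M'] parent=A
Step 3 (up): focus=A path=root depth=0 children=['L', 'K', 'M'] (at root)
Step 4 (down 1): focus=K path=1 depth=1 children=['S'] left=['L'] right=['M'] parent=A
Step 5 (down 3): INVALID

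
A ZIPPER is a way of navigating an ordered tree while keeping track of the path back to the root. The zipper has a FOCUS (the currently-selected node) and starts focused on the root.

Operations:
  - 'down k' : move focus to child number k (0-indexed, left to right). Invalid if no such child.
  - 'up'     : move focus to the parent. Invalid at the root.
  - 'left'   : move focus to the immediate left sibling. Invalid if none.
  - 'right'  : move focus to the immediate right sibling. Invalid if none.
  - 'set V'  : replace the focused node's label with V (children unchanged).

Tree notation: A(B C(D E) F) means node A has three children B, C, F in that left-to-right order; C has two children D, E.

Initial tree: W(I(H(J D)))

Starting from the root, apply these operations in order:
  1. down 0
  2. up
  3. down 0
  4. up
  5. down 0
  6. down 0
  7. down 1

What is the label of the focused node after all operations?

Answer: D

Derivation:
Step 1 (down 0): focus=I path=0 depth=1 children=['H'] left=[] right=[] parent=W
Step 2 (up): focus=W path=root depth=0 children=['I'] (at root)
Step 3 (down 0): focus=I path=0 depth=1 children=['H'] left=[] right=[] parent=W
Step 4 (up): focus=W path=root depth=0 children=['I'] (at root)
Step 5 (down 0): focus=I path=0 depth=1 children=['H'] left=[] right=[] parent=W
Step 6 (down 0): focus=H path=0/0 depth=2 children=['J', 'D'] left=[] right=[] parent=I
Step 7 (down 1): focus=D path=0/0/1 depth=3 children=[] left=['J'] right=[] parent=H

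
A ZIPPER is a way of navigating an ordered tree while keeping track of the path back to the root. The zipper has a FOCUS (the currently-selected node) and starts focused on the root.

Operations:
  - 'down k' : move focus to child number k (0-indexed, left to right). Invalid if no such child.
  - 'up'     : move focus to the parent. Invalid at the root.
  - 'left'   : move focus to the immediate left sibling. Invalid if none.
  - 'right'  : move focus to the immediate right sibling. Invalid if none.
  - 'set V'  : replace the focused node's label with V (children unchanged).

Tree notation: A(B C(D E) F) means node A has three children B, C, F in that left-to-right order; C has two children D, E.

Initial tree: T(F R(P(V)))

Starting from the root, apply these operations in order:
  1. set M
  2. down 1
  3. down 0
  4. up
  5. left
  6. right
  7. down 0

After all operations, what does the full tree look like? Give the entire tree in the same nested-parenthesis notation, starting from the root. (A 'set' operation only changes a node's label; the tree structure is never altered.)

Step 1 (set M): focus=M path=root depth=0 children=['F', 'R'] (at root)
Step 2 (down 1): focus=R path=1 depth=1 children=['P'] left=['F'] right=[] parent=M
Step 3 (down 0): focus=P path=1/0 depth=2 children=['V'] left=[] right=[] parent=R
Step 4 (up): focus=R path=1 depth=1 children=['P'] left=['F'] right=[] parent=M
Step 5 (left): focus=F path=0 depth=1 children=[] left=[] right=['R'] parent=M
Step 6 (right): focus=R path=1 depth=1 children=['P'] left=['F'] right=[] parent=M
Step 7 (down 0): focus=P path=1/0 depth=2 children=['V'] left=[] right=[] parent=R

Answer: M(F R(P(V)))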